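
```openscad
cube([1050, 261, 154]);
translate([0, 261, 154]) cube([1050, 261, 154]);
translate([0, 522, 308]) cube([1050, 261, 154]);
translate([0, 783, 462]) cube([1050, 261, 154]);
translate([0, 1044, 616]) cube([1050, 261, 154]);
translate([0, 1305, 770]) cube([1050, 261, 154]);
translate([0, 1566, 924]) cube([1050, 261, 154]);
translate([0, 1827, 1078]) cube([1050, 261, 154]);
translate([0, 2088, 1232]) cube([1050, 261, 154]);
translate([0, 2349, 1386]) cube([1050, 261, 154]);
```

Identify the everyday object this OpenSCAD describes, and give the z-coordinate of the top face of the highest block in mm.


A staircase. The total rise is 1540 mm.

10 identical blocks, each offset up and back from the previous — a staircase. Each step is 154 mm tall and there are 10 of them, so the total rise is 10 × 154 = 1540 mm.


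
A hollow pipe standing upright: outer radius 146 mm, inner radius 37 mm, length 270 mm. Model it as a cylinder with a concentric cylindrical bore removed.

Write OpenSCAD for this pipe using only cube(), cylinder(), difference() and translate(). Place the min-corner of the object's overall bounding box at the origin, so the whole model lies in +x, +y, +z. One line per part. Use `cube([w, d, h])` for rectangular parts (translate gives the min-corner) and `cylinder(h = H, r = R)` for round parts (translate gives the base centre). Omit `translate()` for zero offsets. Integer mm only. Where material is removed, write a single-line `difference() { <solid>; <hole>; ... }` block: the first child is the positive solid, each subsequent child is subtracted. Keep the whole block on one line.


difference() { translate([146, 146, 0]) cylinder(h = 270, r = 146); translate([146, 146, 0]) cylinder(h = 270, r = 37); }


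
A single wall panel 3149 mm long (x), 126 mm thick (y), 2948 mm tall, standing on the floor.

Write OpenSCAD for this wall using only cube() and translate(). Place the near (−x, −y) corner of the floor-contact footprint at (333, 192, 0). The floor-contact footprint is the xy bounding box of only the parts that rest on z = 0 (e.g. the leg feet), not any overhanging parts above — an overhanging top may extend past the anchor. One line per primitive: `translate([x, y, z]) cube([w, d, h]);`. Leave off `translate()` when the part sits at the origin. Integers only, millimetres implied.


translate([333, 192, 0]) cube([3149, 126, 2948]);


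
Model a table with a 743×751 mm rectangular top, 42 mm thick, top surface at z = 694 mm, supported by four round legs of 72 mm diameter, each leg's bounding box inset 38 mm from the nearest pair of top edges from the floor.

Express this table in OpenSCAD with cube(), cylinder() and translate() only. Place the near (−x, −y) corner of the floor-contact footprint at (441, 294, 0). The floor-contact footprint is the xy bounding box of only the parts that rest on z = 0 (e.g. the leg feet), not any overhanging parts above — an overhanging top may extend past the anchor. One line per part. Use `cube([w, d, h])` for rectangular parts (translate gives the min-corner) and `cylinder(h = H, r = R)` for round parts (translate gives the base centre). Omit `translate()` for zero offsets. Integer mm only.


translate([403, 256, 652]) cube([743, 751, 42]);
translate([477, 330, 0]) cylinder(h = 652, r = 36);
translate([1072, 330, 0]) cylinder(h = 652, r = 36);
translate([477, 933, 0]) cylinder(h = 652, r = 36);
translate([1072, 933, 0]) cylinder(h = 652, r = 36);


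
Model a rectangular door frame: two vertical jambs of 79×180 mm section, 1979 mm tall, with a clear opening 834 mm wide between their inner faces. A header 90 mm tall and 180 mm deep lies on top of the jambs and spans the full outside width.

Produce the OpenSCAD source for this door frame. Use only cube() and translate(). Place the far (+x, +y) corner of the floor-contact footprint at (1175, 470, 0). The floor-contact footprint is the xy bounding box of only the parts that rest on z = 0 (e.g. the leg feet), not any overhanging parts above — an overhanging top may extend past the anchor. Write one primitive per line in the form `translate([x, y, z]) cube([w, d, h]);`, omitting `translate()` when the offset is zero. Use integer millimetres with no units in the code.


translate([183, 290, 0]) cube([79, 180, 1979]);
translate([1096, 290, 0]) cube([79, 180, 1979]);
translate([183, 290, 1979]) cube([992, 180, 90]);


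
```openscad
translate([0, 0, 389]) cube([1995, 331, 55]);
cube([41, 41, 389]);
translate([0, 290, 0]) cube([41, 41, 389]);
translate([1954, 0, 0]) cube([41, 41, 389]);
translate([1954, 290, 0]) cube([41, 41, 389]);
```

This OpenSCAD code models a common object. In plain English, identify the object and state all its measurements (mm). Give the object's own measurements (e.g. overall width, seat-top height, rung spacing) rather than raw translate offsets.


A bench: a 1995×331 mm seat slab, 55 mm thick, top at z = 444 mm, on four 41×41 mm square legs flush with the seat corners and standing on z = 0.


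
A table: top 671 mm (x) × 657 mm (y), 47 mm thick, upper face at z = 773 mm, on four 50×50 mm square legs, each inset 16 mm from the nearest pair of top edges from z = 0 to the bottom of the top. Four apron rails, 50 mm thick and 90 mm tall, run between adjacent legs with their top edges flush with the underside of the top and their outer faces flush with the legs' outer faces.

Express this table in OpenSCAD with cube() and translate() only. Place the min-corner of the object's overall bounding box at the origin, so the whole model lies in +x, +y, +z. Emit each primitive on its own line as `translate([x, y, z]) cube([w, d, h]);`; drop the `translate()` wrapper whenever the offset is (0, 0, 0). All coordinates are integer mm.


translate([0, 0, 726]) cube([671, 657, 47]);
translate([16, 16, 0]) cube([50, 50, 726]);
translate([605, 16, 0]) cube([50, 50, 726]);
translate([16, 591, 0]) cube([50, 50, 726]);
translate([605, 591, 0]) cube([50, 50, 726]);
translate([66, 16, 636]) cube([539, 50, 90]);
translate([66, 591, 636]) cube([539, 50, 90]);
translate([16, 66, 636]) cube([50, 525, 90]);
translate([605, 66, 636]) cube([50, 525, 90]);


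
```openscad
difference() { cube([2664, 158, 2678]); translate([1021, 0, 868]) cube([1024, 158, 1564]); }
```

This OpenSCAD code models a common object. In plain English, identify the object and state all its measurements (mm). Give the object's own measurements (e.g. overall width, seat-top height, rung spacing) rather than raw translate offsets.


A wall 2664 mm long (x), 158 mm thick (y), 2678 mm tall, with a rectangular window opening cut through it. The opening is 1024 mm wide and 1564 mm tall; its sill is at z = 868 mm and its near (−x) edge is 1021 mm from the wall's −x end. The opening passes through the full wall thickness.


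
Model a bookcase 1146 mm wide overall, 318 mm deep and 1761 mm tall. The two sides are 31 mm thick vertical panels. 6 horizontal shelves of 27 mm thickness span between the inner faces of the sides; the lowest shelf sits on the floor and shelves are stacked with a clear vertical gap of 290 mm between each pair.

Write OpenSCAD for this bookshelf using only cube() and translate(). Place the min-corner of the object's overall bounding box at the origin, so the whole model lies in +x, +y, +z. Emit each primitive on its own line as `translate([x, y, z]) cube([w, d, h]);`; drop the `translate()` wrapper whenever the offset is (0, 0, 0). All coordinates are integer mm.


cube([31, 318, 1761]);
translate([1115, 0, 0]) cube([31, 318, 1761]);
translate([31, 0, 0]) cube([1084, 318, 27]);
translate([31, 0, 317]) cube([1084, 318, 27]);
translate([31, 0, 634]) cube([1084, 318, 27]);
translate([31, 0, 951]) cube([1084, 318, 27]);
translate([31, 0, 1268]) cube([1084, 318, 27]);
translate([31, 0, 1585]) cube([1084, 318, 27]);


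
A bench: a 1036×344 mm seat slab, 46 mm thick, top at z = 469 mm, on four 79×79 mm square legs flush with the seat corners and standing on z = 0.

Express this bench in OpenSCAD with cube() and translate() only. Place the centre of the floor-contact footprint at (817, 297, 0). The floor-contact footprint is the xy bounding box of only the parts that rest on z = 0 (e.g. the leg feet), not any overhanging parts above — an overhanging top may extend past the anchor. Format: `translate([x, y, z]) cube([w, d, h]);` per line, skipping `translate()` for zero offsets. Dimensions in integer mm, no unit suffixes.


translate([299, 125, 423]) cube([1036, 344, 46]);
translate([299, 125, 0]) cube([79, 79, 423]);
translate([299, 390, 0]) cube([79, 79, 423]);
translate([1256, 125, 0]) cube([79, 79, 423]);
translate([1256, 390, 0]) cube([79, 79, 423]);


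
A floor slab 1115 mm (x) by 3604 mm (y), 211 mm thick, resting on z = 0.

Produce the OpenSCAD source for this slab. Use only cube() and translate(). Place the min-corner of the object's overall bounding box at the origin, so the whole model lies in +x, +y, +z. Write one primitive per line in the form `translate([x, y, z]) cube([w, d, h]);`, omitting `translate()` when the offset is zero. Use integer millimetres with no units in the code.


cube([1115, 3604, 211]);


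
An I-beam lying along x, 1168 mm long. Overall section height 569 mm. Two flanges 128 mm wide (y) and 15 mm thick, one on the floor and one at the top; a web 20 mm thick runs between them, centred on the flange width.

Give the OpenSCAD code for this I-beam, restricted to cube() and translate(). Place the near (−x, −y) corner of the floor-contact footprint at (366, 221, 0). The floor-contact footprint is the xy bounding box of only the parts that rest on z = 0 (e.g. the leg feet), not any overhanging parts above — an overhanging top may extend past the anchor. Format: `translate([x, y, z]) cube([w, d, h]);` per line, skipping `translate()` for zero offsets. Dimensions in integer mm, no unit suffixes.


translate([366, 221, 0]) cube([1168, 128, 15]);
translate([366, 275, 15]) cube([1168, 20, 539]);
translate([366, 221, 554]) cube([1168, 128, 15]);


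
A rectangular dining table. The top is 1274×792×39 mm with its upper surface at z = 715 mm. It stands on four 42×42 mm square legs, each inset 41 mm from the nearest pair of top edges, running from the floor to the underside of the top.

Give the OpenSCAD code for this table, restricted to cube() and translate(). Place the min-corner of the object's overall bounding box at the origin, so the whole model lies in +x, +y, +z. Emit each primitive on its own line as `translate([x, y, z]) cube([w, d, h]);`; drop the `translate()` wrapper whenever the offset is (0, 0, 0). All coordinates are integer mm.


// leg_h = 715 - 39 = 676
translate([0, 0, 676]) cube([1274, 792, 39]);
translate([41, 41, 0]) cube([42, 42, 676]);
translate([1191, 41, 0]) cube([42, 42, 676]);
translate([41, 709, 0]) cube([42, 42, 676]);
translate([1191, 709, 0]) cube([42, 42, 676]);


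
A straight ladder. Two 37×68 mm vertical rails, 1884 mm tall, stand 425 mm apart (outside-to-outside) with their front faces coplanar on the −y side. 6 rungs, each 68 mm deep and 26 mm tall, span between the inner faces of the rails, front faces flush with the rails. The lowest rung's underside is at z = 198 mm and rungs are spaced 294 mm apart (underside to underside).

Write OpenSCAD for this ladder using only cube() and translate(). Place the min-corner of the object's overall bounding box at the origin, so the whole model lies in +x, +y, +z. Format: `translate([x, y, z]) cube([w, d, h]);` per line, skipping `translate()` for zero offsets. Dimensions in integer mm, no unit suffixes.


// rung span = 425 - 2*37 = 351
// rung[k] z = 198 + k*294
cube([37, 68, 1884]);
translate([388, 0, 0]) cube([37, 68, 1884]);
translate([37, 0, 198]) cube([351, 68, 26]);
translate([37, 0, 492]) cube([351, 68, 26]);
translate([37, 0, 786]) cube([351, 68, 26]);
translate([37, 0, 1080]) cube([351, 68, 26]);
translate([37, 0, 1374]) cube([351, 68, 26]);
translate([37, 0, 1668]) cube([351, 68, 26]);


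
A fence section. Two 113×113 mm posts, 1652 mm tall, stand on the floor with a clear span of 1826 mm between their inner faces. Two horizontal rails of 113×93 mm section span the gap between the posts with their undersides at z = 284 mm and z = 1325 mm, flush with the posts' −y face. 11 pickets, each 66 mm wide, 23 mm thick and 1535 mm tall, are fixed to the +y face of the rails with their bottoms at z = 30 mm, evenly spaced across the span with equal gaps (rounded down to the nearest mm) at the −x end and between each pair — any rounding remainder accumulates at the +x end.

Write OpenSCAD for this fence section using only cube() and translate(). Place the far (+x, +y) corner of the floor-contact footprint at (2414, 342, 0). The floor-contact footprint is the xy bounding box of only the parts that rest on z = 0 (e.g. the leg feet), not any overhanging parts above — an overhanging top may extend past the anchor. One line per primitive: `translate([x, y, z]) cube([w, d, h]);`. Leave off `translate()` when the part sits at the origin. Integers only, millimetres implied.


translate([362, 229, 0]) cube([113, 113, 1652]);
translate([2301, 229, 0]) cube([113, 113, 1652]);
translate([475, 229, 284]) cube([1826, 113, 93]);
translate([475, 229, 1325]) cube([1826, 113, 93]);
translate([566, 342, 30]) cube([66, 23, 1535]);
translate([723, 342, 30]) cube([66, 23, 1535]);
translate([880, 342, 30]) cube([66, 23, 1535]);
translate([1037, 342, 30]) cube([66, 23, 1535]);
translate([1194, 342, 30]) cube([66, 23, 1535]);
translate([1351, 342, 30]) cube([66, 23, 1535]);
translate([1508, 342, 30]) cube([66, 23, 1535]);
translate([1665, 342, 30]) cube([66, 23, 1535]);
translate([1822, 342, 30]) cube([66, 23, 1535]);
translate([1979, 342, 30]) cube([66, 23, 1535]);
translate([2136, 342, 30]) cube([66, 23, 1535]);


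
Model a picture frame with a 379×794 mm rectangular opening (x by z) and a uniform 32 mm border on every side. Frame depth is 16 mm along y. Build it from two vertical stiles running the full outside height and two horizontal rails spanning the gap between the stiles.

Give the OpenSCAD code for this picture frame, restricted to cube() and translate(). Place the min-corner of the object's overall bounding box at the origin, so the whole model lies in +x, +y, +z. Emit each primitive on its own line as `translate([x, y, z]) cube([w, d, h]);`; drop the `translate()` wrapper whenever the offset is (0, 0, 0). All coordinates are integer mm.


cube([32, 16, 858]);
translate([411, 0, 0]) cube([32, 16, 858]);
translate([32, 0, 0]) cube([379, 16, 32]);
translate([32, 0, 826]) cube([379, 16, 32]);


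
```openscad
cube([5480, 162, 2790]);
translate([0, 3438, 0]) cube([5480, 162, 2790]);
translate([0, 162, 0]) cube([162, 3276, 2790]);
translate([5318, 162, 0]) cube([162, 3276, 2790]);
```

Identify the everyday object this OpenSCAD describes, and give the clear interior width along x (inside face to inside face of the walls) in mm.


A house (or room) frame. The interior width is 5156 mm.

Four 2790 mm walls enclosing a rectangle with no floor or roof — a room or house frame. Outside width is 5480 mm and wall thickness is 162 mm, so the interior width is 5480 − 2 × 162 = 5156 mm.


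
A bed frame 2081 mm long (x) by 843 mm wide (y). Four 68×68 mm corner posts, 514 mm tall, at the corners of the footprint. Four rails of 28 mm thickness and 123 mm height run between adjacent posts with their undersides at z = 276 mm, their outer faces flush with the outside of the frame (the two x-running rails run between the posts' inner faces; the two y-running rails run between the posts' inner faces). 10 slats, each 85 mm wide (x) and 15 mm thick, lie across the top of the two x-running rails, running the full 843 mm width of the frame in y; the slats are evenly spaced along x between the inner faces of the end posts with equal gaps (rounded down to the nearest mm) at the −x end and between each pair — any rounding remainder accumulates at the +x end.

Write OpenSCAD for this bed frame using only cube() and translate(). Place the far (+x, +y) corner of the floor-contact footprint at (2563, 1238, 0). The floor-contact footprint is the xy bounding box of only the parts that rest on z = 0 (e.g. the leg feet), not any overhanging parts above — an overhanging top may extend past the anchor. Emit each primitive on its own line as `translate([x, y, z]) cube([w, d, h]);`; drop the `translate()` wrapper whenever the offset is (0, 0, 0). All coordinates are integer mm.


// slat z = rail_z + rail_h = 276 + 123 = 399
// slat gap = ⌊(1945 − 10·85) / 11⌋ = 99
translate([482, 395, 0]) cube([68, 68, 514]);
translate([482, 1170, 0]) cube([68, 68, 514]);
translate([2495, 395, 0]) cube([68, 68, 514]);
translate([2495, 1170, 0]) cube([68, 68, 514]);
translate([550, 395, 276]) cube([1945, 28, 123]);
translate([550, 1210, 276]) cube([1945, 28, 123]);
translate([482, 463, 276]) cube([28, 707, 123]);
translate([2535, 463, 276]) cube([28, 707, 123]);
translate([649, 395, 399]) cube([85, 843, 15]);
translate([833, 395, 399]) cube([85, 843, 15]);
translate([1017, 395, 399]) cube([85, 843, 15]);
translate([1201, 395, 399]) cube([85, 843, 15]);
translate([1385, 395, 399]) cube([85, 843, 15]);
translate([1569, 395, 399]) cube([85, 843, 15]);
translate([1753, 395, 399]) cube([85, 843, 15]);
translate([1937, 395, 399]) cube([85, 843, 15]);
translate([2121, 395, 399]) cube([85, 843, 15]);
translate([2305, 395, 399]) cube([85, 843, 15]);


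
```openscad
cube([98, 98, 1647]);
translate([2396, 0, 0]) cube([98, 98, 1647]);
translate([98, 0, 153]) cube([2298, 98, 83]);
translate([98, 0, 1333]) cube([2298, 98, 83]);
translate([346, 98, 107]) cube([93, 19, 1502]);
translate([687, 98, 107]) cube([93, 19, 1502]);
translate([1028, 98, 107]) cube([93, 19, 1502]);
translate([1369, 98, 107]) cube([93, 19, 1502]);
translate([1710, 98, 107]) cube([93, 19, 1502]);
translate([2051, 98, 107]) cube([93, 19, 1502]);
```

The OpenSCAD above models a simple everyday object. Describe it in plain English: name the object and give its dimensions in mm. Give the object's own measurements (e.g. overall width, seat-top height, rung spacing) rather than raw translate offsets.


A fence section. Two 98×98 mm posts, 1647 mm tall, stand on the floor with a clear span of 2298 mm between their inner faces. Two horizontal rails of 98×83 mm section span the gap between the posts with their undersides at z = 153 mm and z = 1333 mm, flush with the posts' −y face. 6 pickets, each 93 mm wide, 19 mm thick and 1502 mm tall, are fixed to the +y face of the rails with their bottoms at z = 107 mm, spaced across the span with a 248 mm gap after the −x post and between neighbouring pickets, with 252 mm left before the +x post.


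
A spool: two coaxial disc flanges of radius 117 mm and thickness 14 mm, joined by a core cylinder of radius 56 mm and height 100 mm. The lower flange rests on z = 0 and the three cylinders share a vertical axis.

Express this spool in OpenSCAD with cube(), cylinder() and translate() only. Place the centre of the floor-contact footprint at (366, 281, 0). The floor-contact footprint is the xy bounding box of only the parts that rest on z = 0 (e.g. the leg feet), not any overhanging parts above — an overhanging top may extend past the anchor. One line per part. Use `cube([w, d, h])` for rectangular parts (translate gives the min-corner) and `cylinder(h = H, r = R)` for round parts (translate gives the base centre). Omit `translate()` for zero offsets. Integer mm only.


translate([366, 281, 0]) cylinder(h = 14, r = 117);
translate([366, 281, 14]) cylinder(h = 100, r = 56);
translate([366, 281, 114]) cylinder(h = 14, r = 117);


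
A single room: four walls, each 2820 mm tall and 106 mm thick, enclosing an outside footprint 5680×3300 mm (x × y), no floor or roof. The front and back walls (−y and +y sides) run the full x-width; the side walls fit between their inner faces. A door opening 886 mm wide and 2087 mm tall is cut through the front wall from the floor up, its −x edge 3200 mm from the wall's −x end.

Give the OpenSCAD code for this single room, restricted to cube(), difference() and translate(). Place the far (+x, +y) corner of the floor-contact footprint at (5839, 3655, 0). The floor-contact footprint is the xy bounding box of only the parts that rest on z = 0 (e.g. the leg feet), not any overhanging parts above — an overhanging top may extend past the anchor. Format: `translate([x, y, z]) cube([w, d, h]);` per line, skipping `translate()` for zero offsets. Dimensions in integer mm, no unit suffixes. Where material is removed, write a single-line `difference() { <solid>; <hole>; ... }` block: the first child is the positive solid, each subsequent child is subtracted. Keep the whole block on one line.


difference() { translate([159, 355, 0]) cube([5680, 106, 2820]); translate([3359, 355, 0]) cube([886, 106, 2087]); }
translate([159, 3549, 0]) cube([5680, 106, 2820]);
translate([159, 461, 0]) cube([106, 3088, 2820]);
translate([5733, 461, 0]) cube([106, 3088, 2820]);


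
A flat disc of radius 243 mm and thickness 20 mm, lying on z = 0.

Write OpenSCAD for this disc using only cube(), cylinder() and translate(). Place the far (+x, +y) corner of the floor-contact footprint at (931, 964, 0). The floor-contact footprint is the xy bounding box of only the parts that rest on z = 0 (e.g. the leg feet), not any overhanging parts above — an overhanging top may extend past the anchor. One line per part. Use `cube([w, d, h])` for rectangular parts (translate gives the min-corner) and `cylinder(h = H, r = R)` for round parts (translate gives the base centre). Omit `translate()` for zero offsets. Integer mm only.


translate([688, 721, 0]) cylinder(h = 20, r = 243);


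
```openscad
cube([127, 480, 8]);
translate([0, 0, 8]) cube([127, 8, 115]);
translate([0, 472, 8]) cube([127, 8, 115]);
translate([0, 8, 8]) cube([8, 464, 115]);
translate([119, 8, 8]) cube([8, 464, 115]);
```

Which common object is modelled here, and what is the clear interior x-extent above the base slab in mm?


An open box. The internal width is 111 mm.

A 127×480 base slab with four walls standing on it — an open box. The base is 127 mm wide and the walls are 8 mm thick, so the internal width is 127 − 2 × 8 = 111 mm.


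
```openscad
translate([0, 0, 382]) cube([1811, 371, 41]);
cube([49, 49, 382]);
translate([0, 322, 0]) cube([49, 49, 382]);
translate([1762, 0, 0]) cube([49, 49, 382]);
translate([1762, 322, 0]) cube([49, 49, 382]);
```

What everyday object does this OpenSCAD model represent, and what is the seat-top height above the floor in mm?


A bench. The seat-top height is 423 mm.

A long slab on four corner posts — a bench. The slab sits at z = 382 with thickness 41, so the top is 382 + 41 = 423 mm.


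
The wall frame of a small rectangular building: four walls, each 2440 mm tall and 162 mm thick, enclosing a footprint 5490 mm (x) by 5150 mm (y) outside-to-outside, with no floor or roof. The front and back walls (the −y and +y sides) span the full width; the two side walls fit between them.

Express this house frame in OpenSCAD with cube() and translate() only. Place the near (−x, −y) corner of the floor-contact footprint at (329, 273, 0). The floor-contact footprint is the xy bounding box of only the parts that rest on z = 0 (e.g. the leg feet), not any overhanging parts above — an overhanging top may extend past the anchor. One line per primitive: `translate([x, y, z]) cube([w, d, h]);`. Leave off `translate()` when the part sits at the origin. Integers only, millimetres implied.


translate([329, 273, 0]) cube([5490, 162, 2440]);
translate([329, 5261, 0]) cube([5490, 162, 2440]);
translate([329, 435, 0]) cube([162, 4826, 2440]);
translate([5657, 435, 0]) cube([162, 4826, 2440]);


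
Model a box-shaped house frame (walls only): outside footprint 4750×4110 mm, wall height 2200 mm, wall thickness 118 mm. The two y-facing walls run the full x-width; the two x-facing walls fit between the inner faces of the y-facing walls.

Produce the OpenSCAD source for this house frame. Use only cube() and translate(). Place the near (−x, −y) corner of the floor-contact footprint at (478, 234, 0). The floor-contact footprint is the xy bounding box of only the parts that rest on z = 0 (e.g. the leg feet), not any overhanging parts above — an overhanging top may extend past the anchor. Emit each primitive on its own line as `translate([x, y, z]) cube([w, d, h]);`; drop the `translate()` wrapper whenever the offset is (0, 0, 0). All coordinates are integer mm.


translate([478, 234, 0]) cube([4750, 118, 2200]);
translate([478, 4226, 0]) cube([4750, 118, 2200]);
translate([478, 352, 0]) cube([118, 3874, 2200]);
translate([5110, 352, 0]) cube([118, 3874, 2200]);


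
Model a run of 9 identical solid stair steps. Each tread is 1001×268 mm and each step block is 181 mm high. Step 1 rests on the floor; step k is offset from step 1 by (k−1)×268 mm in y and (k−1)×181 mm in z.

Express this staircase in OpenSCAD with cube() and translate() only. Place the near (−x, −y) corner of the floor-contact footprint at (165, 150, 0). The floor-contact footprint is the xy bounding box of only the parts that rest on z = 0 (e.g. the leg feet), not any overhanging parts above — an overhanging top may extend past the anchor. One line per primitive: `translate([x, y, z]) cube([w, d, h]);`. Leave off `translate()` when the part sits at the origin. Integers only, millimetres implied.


translate([165, 150, 0]) cube([1001, 268, 181]);
translate([165, 418, 181]) cube([1001, 268, 181]);
translate([165, 686, 362]) cube([1001, 268, 181]);
translate([165, 954, 543]) cube([1001, 268, 181]);
translate([165, 1222, 724]) cube([1001, 268, 181]);
translate([165, 1490, 905]) cube([1001, 268, 181]);
translate([165, 1758, 1086]) cube([1001, 268, 181]);
translate([165, 2026, 1267]) cube([1001, 268, 181]);
translate([165, 2294, 1448]) cube([1001, 268, 181]);


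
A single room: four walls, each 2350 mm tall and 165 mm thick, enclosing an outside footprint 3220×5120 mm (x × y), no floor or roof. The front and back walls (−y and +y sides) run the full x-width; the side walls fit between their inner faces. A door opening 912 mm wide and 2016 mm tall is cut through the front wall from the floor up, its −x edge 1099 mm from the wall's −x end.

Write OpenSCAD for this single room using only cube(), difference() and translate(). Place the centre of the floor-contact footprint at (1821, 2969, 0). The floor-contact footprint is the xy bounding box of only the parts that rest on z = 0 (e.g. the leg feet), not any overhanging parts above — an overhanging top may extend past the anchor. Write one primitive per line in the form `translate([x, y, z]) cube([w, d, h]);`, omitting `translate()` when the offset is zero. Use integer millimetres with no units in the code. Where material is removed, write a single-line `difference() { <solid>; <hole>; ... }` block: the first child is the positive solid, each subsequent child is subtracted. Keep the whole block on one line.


difference() { translate([211, 409, 0]) cube([3220, 165, 2350]); translate([1310, 409, 0]) cube([912, 165, 2016]); }
translate([211, 5364, 0]) cube([3220, 165, 2350]);
translate([211, 574, 0]) cube([165, 4790, 2350]);
translate([3266, 574, 0]) cube([165, 4790, 2350]);


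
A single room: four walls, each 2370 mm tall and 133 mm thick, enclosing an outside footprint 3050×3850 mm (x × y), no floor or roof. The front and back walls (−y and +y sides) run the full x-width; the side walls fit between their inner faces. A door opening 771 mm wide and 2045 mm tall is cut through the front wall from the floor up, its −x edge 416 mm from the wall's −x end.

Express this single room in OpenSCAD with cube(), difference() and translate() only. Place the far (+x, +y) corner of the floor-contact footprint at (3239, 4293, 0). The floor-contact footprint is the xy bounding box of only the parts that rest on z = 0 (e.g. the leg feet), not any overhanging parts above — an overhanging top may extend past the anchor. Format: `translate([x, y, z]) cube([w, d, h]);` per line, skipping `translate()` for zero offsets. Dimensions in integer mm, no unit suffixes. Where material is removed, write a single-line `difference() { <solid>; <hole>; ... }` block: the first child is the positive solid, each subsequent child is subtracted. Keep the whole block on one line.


difference() { translate([189, 443, 0]) cube([3050, 133, 2370]); translate([605, 443, 0]) cube([771, 133, 2045]); }
translate([189, 4160, 0]) cube([3050, 133, 2370]);
translate([189, 576, 0]) cube([133, 3584, 2370]);
translate([3106, 576, 0]) cube([133, 3584, 2370]);


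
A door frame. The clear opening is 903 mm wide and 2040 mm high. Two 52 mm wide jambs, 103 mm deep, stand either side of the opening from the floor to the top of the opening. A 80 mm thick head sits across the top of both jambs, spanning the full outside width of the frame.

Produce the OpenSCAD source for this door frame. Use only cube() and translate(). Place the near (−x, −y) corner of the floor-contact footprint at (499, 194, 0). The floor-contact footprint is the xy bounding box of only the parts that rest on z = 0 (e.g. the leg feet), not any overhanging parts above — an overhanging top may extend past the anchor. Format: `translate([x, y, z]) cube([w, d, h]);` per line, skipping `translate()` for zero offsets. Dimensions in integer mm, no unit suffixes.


translate([499, 194, 0]) cube([52, 103, 2040]);
translate([1454, 194, 0]) cube([52, 103, 2040]);
translate([499, 194, 2040]) cube([1007, 103, 80]);


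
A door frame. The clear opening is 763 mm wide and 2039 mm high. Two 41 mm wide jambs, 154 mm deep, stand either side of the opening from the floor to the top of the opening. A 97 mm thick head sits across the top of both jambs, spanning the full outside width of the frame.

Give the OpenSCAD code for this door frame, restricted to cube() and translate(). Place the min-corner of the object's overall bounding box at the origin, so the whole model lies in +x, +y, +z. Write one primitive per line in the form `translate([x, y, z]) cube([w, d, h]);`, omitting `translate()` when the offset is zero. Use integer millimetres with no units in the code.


cube([41, 154, 2039]);
translate([804, 0, 0]) cube([41, 154, 2039]);
translate([0, 0, 2039]) cube([845, 154, 97]);


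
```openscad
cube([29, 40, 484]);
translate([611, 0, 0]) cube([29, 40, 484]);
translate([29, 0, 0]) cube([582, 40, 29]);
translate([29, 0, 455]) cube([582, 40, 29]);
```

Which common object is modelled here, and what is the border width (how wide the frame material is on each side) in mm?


A picture frame. The border width is 29 mm.

Four thin pieces enclosing a rectangular opening — a picture frame. The two full-height stiles are 484 mm tall; the top rail sits at z = 455 and is 29 mm tall, so the border above the opening is 484 − 455 = 29 mm, matching the stile x-width.


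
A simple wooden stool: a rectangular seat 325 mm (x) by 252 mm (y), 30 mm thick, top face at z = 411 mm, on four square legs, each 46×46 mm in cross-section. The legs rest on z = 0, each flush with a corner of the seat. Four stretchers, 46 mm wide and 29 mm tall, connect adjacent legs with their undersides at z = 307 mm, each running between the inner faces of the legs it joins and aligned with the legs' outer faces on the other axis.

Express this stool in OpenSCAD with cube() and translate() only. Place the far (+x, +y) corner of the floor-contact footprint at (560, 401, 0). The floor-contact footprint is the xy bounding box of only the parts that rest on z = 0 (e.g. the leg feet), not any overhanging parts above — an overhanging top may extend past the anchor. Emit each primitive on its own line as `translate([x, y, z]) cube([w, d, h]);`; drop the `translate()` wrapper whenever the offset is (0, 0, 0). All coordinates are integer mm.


translate([235, 149, 381]) cube([325, 252, 30]);
translate([235, 149, 0]) cube([46, 46, 381]);
translate([514, 149, 0]) cube([46, 46, 381]);
translate([235, 355, 0]) cube([46, 46, 381]);
translate([514, 355, 0]) cube([46, 46, 381]);
translate([281, 149, 307]) cube([233, 46, 29]);
translate([281, 355, 307]) cube([233, 46, 29]);
translate([235, 195, 307]) cube([46, 160, 29]);
translate([514, 195, 307]) cube([46, 160, 29]);


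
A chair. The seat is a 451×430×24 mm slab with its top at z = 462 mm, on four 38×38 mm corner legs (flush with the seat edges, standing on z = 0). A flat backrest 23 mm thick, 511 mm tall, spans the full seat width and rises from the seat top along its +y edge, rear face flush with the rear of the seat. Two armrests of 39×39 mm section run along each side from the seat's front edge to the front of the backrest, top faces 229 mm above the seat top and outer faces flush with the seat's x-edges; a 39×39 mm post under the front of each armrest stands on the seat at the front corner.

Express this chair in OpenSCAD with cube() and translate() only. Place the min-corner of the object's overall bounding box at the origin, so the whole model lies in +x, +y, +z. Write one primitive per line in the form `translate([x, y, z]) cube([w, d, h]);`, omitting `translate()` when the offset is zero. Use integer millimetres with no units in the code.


translate([0, 0, 438]) cube([451, 430, 24]);
cube([38, 38, 438]);
translate([413, 0, 0]) cube([38, 38, 438]);
translate([0, 392, 0]) cube([38, 38, 438]);
translate([413, 392, 0]) cube([38, 38, 438]);
translate([0, 407, 462]) cube([451, 23, 511]);
translate([0, 0, 652]) cube([39, 407, 39]);
translate([412, 0, 652]) cube([39, 407, 39]);
translate([0, 0, 462]) cube([39, 39, 190]);
translate([412, 0, 462]) cube([39, 39, 190]);


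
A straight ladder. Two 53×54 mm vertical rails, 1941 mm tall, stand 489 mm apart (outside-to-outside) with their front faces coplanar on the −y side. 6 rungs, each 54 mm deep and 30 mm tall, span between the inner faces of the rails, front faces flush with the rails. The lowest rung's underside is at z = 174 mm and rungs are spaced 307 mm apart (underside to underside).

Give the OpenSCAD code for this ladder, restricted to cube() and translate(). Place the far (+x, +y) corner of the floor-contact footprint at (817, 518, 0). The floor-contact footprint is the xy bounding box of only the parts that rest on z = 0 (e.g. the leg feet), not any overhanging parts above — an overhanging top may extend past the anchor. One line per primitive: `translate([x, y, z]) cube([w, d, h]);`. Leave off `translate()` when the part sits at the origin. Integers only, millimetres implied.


translate([328, 464, 0]) cube([53, 54, 1941]);
translate([764, 464, 0]) cube([53, 54, 1941]);
translate([381, 464, 174]) cube([383, 54, 30]);
translate([381, 464, 481]) cube([383, 54, 30]);
translate([381, 464, 788]) cube([383, 54, 30]);
translate([381, 464, 1095]) cube([383, 54, 30]);
translate([381, 464, 1402]) cube([383, 54, 30]);
translate([381, 464, 1709]) cube([383, 54, 30]);


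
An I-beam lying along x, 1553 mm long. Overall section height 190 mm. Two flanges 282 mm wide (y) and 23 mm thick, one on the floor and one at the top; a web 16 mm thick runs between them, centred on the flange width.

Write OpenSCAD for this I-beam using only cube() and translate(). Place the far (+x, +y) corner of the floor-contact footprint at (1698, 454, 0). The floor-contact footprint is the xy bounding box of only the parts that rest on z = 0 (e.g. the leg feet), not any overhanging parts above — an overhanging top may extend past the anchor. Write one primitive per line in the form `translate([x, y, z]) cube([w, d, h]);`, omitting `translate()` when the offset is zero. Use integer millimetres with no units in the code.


translate([145, 172, 0]) cube([1553, 282, 23]);
translate([145, 305, 23]) cube([1553, 16, 144]);
translate([145, 172, 167]) cube([1553, 282, 23]);


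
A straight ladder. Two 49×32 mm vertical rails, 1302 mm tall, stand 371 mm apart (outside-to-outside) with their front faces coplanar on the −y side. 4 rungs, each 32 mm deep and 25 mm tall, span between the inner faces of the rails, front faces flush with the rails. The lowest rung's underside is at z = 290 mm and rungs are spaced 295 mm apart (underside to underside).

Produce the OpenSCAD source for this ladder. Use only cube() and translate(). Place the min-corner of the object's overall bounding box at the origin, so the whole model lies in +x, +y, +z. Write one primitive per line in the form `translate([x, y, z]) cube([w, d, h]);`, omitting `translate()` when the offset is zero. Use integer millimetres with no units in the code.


cube([49, 32, 1302]);
translate([322, 0, 0]) cube([49, 32, 1302]);
translate([49, 0, 290]) cube([273, 32, 25]);
translate([49, 0, 585]) cube([273, 32, 25]);
translate([49, 0, 880]) cube([273, 32, 25]);
translate([49, 0, 1175]) cube([273, 32, 25]);


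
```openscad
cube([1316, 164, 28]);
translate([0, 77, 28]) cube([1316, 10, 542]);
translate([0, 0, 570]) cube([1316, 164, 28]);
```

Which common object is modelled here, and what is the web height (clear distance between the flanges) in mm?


An I-beam. The web height is 542 mm.

Two wide flanges with a thin centred web — an I-beam. Overall 598 mm minus two 28 mm flanges gives a web of 598 − 2·28 = 542 mm.


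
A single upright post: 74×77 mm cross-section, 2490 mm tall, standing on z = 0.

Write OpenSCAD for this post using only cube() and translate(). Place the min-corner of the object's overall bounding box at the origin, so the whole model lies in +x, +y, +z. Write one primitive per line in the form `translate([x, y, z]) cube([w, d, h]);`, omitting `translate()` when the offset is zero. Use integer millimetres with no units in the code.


cube([74, 77, 2490]);


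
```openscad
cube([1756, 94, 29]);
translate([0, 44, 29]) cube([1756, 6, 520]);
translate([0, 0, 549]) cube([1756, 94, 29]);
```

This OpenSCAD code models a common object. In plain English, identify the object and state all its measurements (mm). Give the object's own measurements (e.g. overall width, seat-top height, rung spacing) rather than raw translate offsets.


An I-beam lying along x, 1756 mm long. Overall section height 578 mm. Two flanges 94 mm wide (y) and 29 mm thick, one on the floor and one at the top; a web 6 mm thick runs between them, centred on the flange width.


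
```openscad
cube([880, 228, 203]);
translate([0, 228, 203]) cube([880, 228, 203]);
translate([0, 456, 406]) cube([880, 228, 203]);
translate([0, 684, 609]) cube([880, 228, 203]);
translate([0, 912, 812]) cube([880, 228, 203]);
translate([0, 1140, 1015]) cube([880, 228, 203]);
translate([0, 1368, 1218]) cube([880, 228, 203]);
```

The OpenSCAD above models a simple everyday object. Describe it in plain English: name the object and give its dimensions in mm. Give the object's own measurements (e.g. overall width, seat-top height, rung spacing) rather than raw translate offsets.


A straight staircase of 7 solid steps. Each step is 880 mm wide (x), 228 mm deep (y, the going) and 203 mm tall (the rise). The first step rests on the floor; each subsequent step sits one going further in +y and one rise higher in +z, directly behind and above the previous step with no overlap.


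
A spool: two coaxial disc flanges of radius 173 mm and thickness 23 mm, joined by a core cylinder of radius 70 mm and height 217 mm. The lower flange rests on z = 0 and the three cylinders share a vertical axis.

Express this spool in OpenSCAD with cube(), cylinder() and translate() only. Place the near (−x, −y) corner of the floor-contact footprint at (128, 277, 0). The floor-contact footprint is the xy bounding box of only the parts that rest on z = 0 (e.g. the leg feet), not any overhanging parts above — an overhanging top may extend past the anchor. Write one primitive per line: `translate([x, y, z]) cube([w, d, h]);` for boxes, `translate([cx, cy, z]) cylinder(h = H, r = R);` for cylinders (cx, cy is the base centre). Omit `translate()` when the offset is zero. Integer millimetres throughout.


translate([301, 450, 0]) cylinder(h = 23, r = 173);
translate([301, 450, 23]) cylinder(h = 217, r = 70);
translate([301, 450, 240]) cylinder(h = 23, r = 173);
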